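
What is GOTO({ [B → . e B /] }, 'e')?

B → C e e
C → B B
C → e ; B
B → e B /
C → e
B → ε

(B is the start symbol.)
{ [B → . C e e], [B → . e B /], [B → .], [B → e . B /], [C → . B B], [C → . e ; B], [C → . e] }

GOTO(I, 'e') = CLOSURE({ [A → αX.β] : [A → α.Xβ] ∈ I, X = 'e' })

Items with dot before 'e', with the dot advanced:
  [B → . e B /] → [B → e . B /]
Closure of the advanced items:
  [B → e . B /] has the dot before B: add [B → . C e e], [B → . e B /], [B → .]
  [B → . C e e] has the dot before C: add [C → . B B], [C → . e ; B], [C → . e]

GOTO = { [B → . C e e], [B → . e B /], [B → .], [B → e . B /], [C → . B B], [C → . e ; B], [C → . e] }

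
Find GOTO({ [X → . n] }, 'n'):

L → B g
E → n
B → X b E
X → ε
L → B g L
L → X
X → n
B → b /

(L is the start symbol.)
GOTO(I, 'n') = CLOSURE({ [A → αX.β] : [A → α.Xβ] ∈ I, X = 'n' })

Items with dot before 'n', with the dot advanced:
  [X → . n] → [X → n .]
Closure adds nothing (no advanced item has the dot before a non-terminal).

GOTO = { [X → n .] }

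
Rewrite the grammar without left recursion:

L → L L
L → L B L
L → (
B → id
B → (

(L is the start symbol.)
L is directly left-recursive. The standard transformation for
  A → A α₁ | ... | A α_m | β₁ | ... | β_n
is
  A  → β₁ A' | ... | β_n A'
  A' → α₁ A' | ... | α_m A' | ε

L → ( becomes L → ( L'
L → L L becomes L' → L L'
L → L B L becomes L' → B L L'
Add L' → ε

Productions for other non-terminals are unchanged:
  B → id
  B → (

Resulting grammar:
L → ( L'
L' → L L'
L' → B L L'
L' → ε
B → id
B → (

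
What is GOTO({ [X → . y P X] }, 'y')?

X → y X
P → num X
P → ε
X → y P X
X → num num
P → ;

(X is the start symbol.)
GOTO(I, 'y') = CLOSURE({ [A → αX.β] : [A → α.Xβ] ∈ I, X = 'y' })

Items with dot before 'y', with the dot advanced:
  [X → . y P X] → [X → y . P X]
Closure of the advanced items:
  [X → y . P X] has the dot before P: add [P → . num X], [P → .], [P → . ;]

GOTO = { [P → . ;], [P → . num X], [P → .], [X → y . P X] }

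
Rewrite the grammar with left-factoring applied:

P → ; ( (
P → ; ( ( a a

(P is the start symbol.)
Left-factoring transforms A → αβ₁ | αβ₂ into A → αA' and A' → β₁ | β₂
(α is the longest common prefix among the alternatives). Repeat until
no nonterminal has two alternatives with a common prefix.

Round 1: P has alternatives sharing prefix '; ( ('. Introduce P': P → ; ( ( P'
  Add: P' → ε
  Add: P' → a a

No remaining common prefixes — done.

Resulting grammar:
P → ; ( ( P'
P' → ε
P' → a a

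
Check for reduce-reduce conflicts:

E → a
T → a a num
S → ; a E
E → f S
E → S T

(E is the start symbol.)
No reduce-reduce conflicts

A reduce-reduce conflict occurs when an LR(0) state has two complete items [A → α .] and [B → β .] — both call for a reduction, and with no lookahead the parser cannot choose between them.

Augment with E' → E and build the canonical LR(0) collection (I0 = CLOSURE({[E' → . E]}), then GOTO on every symbol after a dot until no new states appear). It has 13 states:
  I0: { [E → . S T], [E → . a], [E → . f S], [E' → . E], [S → . ; a E] }  — shift
  I1: { [S → ; . a E] }  — shift
  I2: { [E' → E .] }  — accept
  I3: { [E → S . T], [T → . a a num] }  — shift
  I4: { [E → a .] }  — reduce
  I5: { [E → f . S], [S → . ; a E] }  — shift
  I6: { [E → f S .] }  — reduce
  I7: { [E → S T .] }  — reduce
  I8: { [T → a . a num] }  — shift
  I9: { [T → a a . num] }  — shift
  I10: { [T → a a num .] }  — reduce
  I11: { [E → . S T], [E → . a], [E → . f S], [S → . ; a E], [S → ; a . E] }  — shift
  I12: { [S → ; a E .] }  — reduce

No state contains more than one complete item.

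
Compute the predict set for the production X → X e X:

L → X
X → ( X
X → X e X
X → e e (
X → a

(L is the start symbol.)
PREDICT(X → X e X) = (FIRST(RHS) \ {ε}) ∪ (FOLLOW(X) if ε ∈ FIRST(RHS), i.e. RHS ⇒* ε)
FIRST(X) = { '(', 'a', 'e' }
FIRST(X e X) = { '(', 'a', 'e' }
ε ∉ FIRST(X e X), so FOLLOW(X) is not added.
PREDICT(X → X e X) = { '(', 'a', 'e' }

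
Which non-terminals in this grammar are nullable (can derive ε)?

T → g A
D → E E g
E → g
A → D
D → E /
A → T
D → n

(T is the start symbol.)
None

A non-terminal is nullable if it can derive ε (the empty string): either it has an ε-production, or it has a production whose right-hand side consists entirely of nullable non-terminals.

There are no ε-productions, so no non-terminal can derive ε.
No non-terminals are nullable.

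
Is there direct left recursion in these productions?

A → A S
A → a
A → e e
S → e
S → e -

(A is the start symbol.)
A → A S: LEFT RECURSIVE (starts with A)
A → a: starts with a
A → e e: starts with e
S → e: starts with e
S → e -: starts with e

The grammar has direct left recursion on: A.

Answer: Yes, A is left-recursive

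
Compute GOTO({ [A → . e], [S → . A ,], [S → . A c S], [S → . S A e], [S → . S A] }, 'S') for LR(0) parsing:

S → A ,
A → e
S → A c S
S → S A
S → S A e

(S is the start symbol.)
GOTO(I, 'S') = CLOSURE({ [A → αX.β] : [A → α.Xβ] ∈ I, X = 'S' })

Items with dot before 'S', with the dot advanced:
  [S → . S A] → [S → S . A]
  [S → . S A e] → [S → S . A e]
Closure of the advanced items:
  [S → S . A] has the dot before A: add [A → . e]

GOTO = { [A → . e], [S → S . A e], [S → S . A] }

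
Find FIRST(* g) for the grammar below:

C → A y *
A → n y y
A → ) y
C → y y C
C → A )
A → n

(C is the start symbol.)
{ '*' }

To compute FIRST(* g), process the symbols left to right:
Symbol * is a terminal. Add '*' and stop.
FIRST(* g) = { '*' }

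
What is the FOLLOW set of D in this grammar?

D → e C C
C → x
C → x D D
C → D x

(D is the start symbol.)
To compute FOLLOW(D), find every occurrence of D on a right-hand side N → α D β: add FIRST(β) \ {ε}, and if β is empty or nullable also add FOLLOW(N). Iterate to a fixed point.

D is the start symbol, so $ ∈ FOLLOW(D).
In C → x D D: D is followed by D, add FIRST(D) \ {ε} = { 'e' }
In C → x D D: D is at the end, add FOLLOW(C)
In C → D x: D is followed by x, add FIRST(x) \ {ε} = { 'x' }

The FOLLOW sets referred to above (computed the same way, to a fixed point):
  FOLLOW(C) = { $, 'e', 'x' }

Taking the union: FOLLOW(D) = { $, 'e', 'x' }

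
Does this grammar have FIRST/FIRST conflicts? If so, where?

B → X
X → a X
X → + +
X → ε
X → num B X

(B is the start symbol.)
No FIRST/FIRST conflicts.

A FIRST/FIRST conflict occurs when two productions N → α and N → β for the same non-terminal have FIRST(α) ∩ FIRST(β) ≠ ∅ (with ε ∈ FIRST of a nullable right-hand side, so two nullable alternatives also conflict).

Productions for X:
  X → a X: FIRST = { 'a' }
  X → + +: FIRST = { '+' }
  X → ε: FIRST = { ε }
  X → num B X: FIRST = { 'num' }
B has only one production, so no FIRST/FIRST conflict is possible there.

All alternatives of each non-terminal have pairwise disjoint FIRST sets.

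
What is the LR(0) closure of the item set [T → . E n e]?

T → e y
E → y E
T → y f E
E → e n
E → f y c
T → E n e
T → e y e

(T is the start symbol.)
Start with: [T → . E n e]
  [T → . E n e] has the dot before E: add [E → . y E], [E → . e n], [E → . f y c]
No further items can be added.

CLOSURE = { [E → . e n], [E → . f y c], [E → . y E], [T → . E n e] }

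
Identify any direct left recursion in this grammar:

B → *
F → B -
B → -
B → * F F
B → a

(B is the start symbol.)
No direct left recursion

B → *: starts with '*'
F → B -: starts with B
B → -: starts with '-'
B → * F F: starts with '*'
B → a: starts with a

No direct left recursion found.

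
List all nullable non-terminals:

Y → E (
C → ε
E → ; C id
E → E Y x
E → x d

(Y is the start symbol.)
{ 'C' }

ε-productions: C → ε
So C is immediately nullable.
No further non-terminal can be added: every production for the remaining non-terminals contains a terminal or a non-nullable non-terminal.
Nullable = { 'C' }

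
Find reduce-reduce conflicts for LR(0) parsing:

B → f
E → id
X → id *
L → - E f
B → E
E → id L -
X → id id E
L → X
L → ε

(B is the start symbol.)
A reduce-reduce conflict occurs when an LR(0) state has two complete items [A → α .] and [B → β .] — both call for a reduction, and with no lookahead the parser cannot choose between them.

Augment with B' → B and build the canonical LR(0) collection (I0 = CLOSURE({[B' → . B]}), then GOTO on every symbol after a dot until no new states appear). It has 15 states:
  I0: { [B → . E], [B → . f], [B' → . B], [E → . id L -], [E → . id] }  — shift
  I1: { [B' → B .] }  — accept
  I2: { [B → E .] }  — reduce
  I3: { [B → f .] }  — reduce
  I4: { [E → id . L -], [E → id .], [L → . - E f], [L → . X], [L → .], [X → . id *], [X → . id id E] }  — shift, 2 reduces
  I5: { [E → . id L -], [E → . id], [L → - . E f] }  — shift
  I6: { [E → id L . -] }  — shift
  I7: { [L → X .] }  — reduce
  I8: { [X → id . *], [X → id . id E] }  — shift
  I9: { [X → id * .] }  — reduce
  I10: { [E → . id L -], [E → . id], [X → id id . E] }  — shift
  I11: { [X → id id E .] }  — reduce
  I12: { [E → id L - .] }  — reduce
  I13: { [L → - E . f] }  — shift
  I14: { [L → - E f .] }  — reduce

I4 contains complete items [E → id .], [L → .] — reduce-reduce conflict.

Answer: Yes — I4: [E → id .] vs [L → .]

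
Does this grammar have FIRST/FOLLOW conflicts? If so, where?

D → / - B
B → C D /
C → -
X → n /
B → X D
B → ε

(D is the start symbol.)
No FIRST/FOLLOW conflicts.

Nullable non-terminals: B.
FIRST sets used below: FIRST(C) = { '-' }, FIRST(X) = { 'n' }

B: nullable alternative(s) B → ε; FOLLOW(B) = { $, '/' }
  B → C D /: FIRST \ {ε} = { '-' } — disjoint from FOLLOW(B)
  B → X D: FIRST \ {ε} = { 'n' } — disjoint from FOLLOW(B)
  B → ε: FIRST \ {ε} = { } — this is the only nullable alternative, skip

C, D, X have no nullable alternative, so no FIRST/FOLLOW check is needed there.

No FIRST/FOLLOW conflicts found.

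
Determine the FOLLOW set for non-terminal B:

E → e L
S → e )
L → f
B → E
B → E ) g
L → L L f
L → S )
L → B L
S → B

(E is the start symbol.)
{ ')', 'e', 'f' }

To compute FOLLOW(B), find every occurrence of B on a right-hand side N → α B β: add FIRST(β) \ {ε}, and if β is empty or nullable also add FOLLOW(N). Iterate to a fixed point.

In L → B L: B is followed by L, add FIRST(L) \ {ε} = { 'e', 'f' }
In S → B: B is at the end, add FOLLOW(S)

The FOLLOW sets referred to above (computed the same way, to a fixed point):
  FOLLOW(S) = { ')' }

Taking the union: FOLLOW(B) = { ')', 'e', 'f' }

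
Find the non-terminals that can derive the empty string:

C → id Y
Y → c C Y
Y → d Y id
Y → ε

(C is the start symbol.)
{ 'Y' }

ε-productions: Y → ε
So Y is immediately nullable.
No further non-terminal can be added: every production for the remaining non-terminals contains a terminal or a non-nullable non-terminal.
Nullable = { 'Y' }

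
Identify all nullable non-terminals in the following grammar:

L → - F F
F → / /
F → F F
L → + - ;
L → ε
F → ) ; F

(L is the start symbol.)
{ 'L' }

A non-terminal is nullable if it can derive ε (the empty string): either it has an ε-production, or it has a production whose right-hand side consists entirely of nullable non-terminals.

ε-productions: L → ε
So L is immediately nullable.
No further non-terminal can be added: every production for the remaining non-terminals contains a terminal or a non-nullable non-terminal.
Nullable = { 'L' }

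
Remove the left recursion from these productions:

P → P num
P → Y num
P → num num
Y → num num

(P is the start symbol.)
P → Y num P'
P → num num P'
P' → num P'
P' → ε
Y → num num

P is directly left-recursive. The standard transformation for
  A → A α₁ | ... | A α_m | β₁ | ... | β_n
is
  A  → β₁ A' | ... | β_n A'
  A' → α₁ A' | ... | α_m A' | ε

P → Y num becomes P → Y num P'
P → num num becomes P → num num P'
P → P num becomes P' → num P'
Add P' → ε

Productions for other non-terminals are unchanged:
  Y → num num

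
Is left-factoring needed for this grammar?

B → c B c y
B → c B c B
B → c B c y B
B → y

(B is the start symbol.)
Yes, B has productions with common prefix 'c B c'

Left-factoring is needed when two productions for the same non-terminal
share a common prefix on the right-hand side.

Productions for B:
  B → c B c y
  B → c B c B
  B → c B c y B
  B → y

Found common prefix 'c B c' in productions for B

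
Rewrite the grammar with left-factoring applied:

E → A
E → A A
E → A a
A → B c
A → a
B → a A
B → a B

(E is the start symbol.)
E → A E'
E' → ε
E' → A
E' → a
A → B c
A → a
B → a B'
B' → A
B' → B

Left-factoring transforms A → αβ₁ | αβ₂ into A → αA' and A' → β₁ | β₂
(α is the longest common prefix among the alternatives). Repeat until
no nonterminal has two alternatives with a common prefix.

Round 1: E has alternatives sharing prefix 'A'. Introduce E': E → A E'
  Add: E' → ε
  Add: E' → A
  Add: E' → a

Round 2: B has alternatives sharing prefix 'a'. Introduce B': B → a B'
  Add: B' → A
  Add: B' → B

No remaining common prefixes — done.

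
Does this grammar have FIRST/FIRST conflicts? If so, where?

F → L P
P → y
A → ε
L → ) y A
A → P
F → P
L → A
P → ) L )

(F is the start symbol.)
Yes. F → L P / F → P on { ')', 'y' }; L → ')' y A / L → A on { ')' }

FIRST sets of the non-terminals at (or reachable through a nullable prefix from) the front of some alternative:
  FIRST(L) = { ')', 'y', ε }
  FIRST(P) = { ')', 'y' }
  FIRST(A) = { ')', 'y', ε }

Productions for F:
  F → L P: FIRST = { ')', 'y' }
  F → P: FIRST = { ')', 'y' }
Productions for P:
  P → y: FIRST = { 'y' }
  P → ) L ): FIRST = { ')' }
Productions for A:
  A → ε: FIRST = { ε }
  A → P: FIRST = { ')', 'y' }
Productions for L:
  L → ) y A: FIRST = { ')' }
  L → A: FIRST = { ')', 'y', ε }

Conflict for F: F → L P and F → P
  Overlap: { ')', 'y' }
Conflict for L: L → ) y A and L → A
  Overlap: { ')' }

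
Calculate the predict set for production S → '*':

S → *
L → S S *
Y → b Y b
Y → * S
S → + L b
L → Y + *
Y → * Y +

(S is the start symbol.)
PREDICT(S → '*') = (FIRST(RHS) \ {ε}) ∪ (FOLLOW(S) if ε ∈ FIRST(RHS), i.e. RHS ⇒* ε)
FIRST('*') = { '*' }
ε ∉ FIRST('*'), so FOLLOW(S) is not added.
PREDICT(S → '*') = { '*' }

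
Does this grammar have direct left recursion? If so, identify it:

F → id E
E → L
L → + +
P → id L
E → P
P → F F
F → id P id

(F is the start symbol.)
No direct left recursion

Direct left recursion occurs when N → N α for some non-terminal N (the right-hand side begins with the left-hand side itself).

F → id E: starts with id
E → L: starts with L
L → + +: starts with '+'
P → id L: starts with id
E → P: starts with P
P → F F: starts with F
F → id P id: starts with id

No direct left recursion found.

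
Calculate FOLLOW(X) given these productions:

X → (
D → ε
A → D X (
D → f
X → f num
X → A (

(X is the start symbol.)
{ $, '(' }

To compute FOLLOW(X), find every occurrence of X on a right-hand side N → α X β: add FIRST(β) \ {ε}, and if β is empty or nullable also add FOLLOW(N). Iterate to a fixed point.

X is the start symbol, so $ ∈ FOLLOW(X).
In A → D X (: X is followed by '(', add FIRST('(') \ {ε} = { '(' }

Taking the union: FOLLOW(X) = { $, '(' }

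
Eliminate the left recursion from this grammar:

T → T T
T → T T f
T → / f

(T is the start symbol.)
T is directly left-recursive. The standard transformation for
  A → A α₁ | ... | A α_m | β₁ | ... | β_n
is
  A  → β₁ A' | ... | β_n A'
  A' → α₁ A' | ... | α_m A' | ε

T → / f becomes T → / f T'
T → T T becomes T' → T T'
T → T T f becomes T' → T f T'
Add T' → ε

Resulting grammar:
T → / f T'
T' → T T'
T' → T f T'
T' → ε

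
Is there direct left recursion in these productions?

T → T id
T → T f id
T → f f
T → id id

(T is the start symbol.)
Direct left recursion occurs when N → N α for some non-terminal N (the right-hand side begins with the left-hand side itself).

T → T id: LEFT RECURSIVE (starts with T)
T → T f id: LEFT RECURSIVE (starts with T)
T → f f: starts with f
T → id id: starts with id

The grammar has direct left recursion on: T.

Answer: Yes, T is left-recursive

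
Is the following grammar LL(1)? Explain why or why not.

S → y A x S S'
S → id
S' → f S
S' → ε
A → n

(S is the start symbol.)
Relevant sets:
  FOLLOW(S') = { $, 'f' }

For S:
  PREDICT(S → y A x S S') = { 'y' }
  PREDICT(S → id) = { 'id' }
For S':
  PREDICT(S' → f S) = { 'f' }
  PREDICT(S' → ε) = { $, 'f' }
A has a single production, so nothing to check there.

Conflict found: Predict set conflict for S': { 'f' }
The grammar is NOT LL(1).

Answer: No. Predict set conflict for S': { 'f' }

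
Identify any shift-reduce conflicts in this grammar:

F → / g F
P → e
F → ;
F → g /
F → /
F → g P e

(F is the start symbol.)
A shift-reduce conflict occurs when an LR(0) state has both:
  - a complete (reduce) item [A → α .] (dot at the end), and
  - a shift item [B → β . c γ] (dot before a terminal).

Augment with F' → F and build the canonical LR(0) collection (I0 = CLOSURE({[F' → . F]}), then GOTO on every symbol after a dot until no new states appear). It has 11 states:
  I0: { [F → . / g F], [F → . /], [F → . ;], [F → . g /], [F → . g P e], [F' → . F] }  — shift
  I1: { [F → / . g F], [F → / .] }  — shift, reduce
  I2: { [F → ; .] }  — reduce
  I3: { [F' → F .] }  — accept
  I4: { [F → g . /], [F → g . P e], [P → . e] }  — shift
  I5: { [F → g / .] }  — reduce
  I6: { [F → g P . e] }  — shift
  I7: { [P → e .] }  — reduce
  I8: { [F → g P e .] }  — reduce
  I9: { [F → . / g F], [F → . /], [F → . ;], [F → . g /], [F → . g P e], [F → / g . F] }  — shift
  I10: { [F → / g F .] }  — reduce

I1 contains reduce item [F → / .] and shift item [F → / . g F] — shift-reduce conflict.

Answer: Yes — I1: [F → / .] vs [F → / . g F]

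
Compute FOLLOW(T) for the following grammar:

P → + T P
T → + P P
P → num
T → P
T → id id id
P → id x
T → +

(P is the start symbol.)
To compute FOLLOW(T), find every occurrence of T on a right-hand side N → α T β: add FIRST(β) \ {ε}, and if β is empty or nullable also add FOLLOW(N). Iterate to a fixed point.

In P → + T P: T is followed by P, add FIRST(P) \ {ε} = { '+', 'id', 'num' }

Taking the union: FOLLOW(T) = { '+', 'id', 'num' }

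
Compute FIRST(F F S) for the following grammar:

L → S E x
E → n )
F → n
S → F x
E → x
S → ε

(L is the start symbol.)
FIRST sets of the non-terminals involved (from the grammar, by fixed-point iteration):
  FIRST(F) = { 'n' }

To compute FIRST(F F S), process the symbols left to right:
Symbol F is a non-terminal. Add FIRST(F) \ {ε} = { 'n' }
F is not nullable (ε ∉ FIRST(F)), so stop here.
FIRST(F F S) = { 'n' }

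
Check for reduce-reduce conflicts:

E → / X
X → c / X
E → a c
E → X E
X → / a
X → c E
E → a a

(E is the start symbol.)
A reduce-reduce conflict occurs when an LR(0) state has two complete items [A → α .] and [B → β .] — both call for a reduction, and with no lookahead the parser cannot choose between them.

Augment with E' → E and build the canonical LR(0) collection (I0 = CLOSURE({[E' → . E]}), then GOTO on every symbol after a dot until no new states appear). It has 15 states:
  I0: { [E → . / X], [E → . X E], [E → . a a], [E → . a c], [E' → . E], [X → . / a], [X → . c / X], [X → . c E] }  — shift
  I1: { [E → / . X], [X → . / a], [X → . c / X], [X → . c E], [X → / . a] }  — shift
  I2: { [E' → E .] }  — accept
  I3: { [E → . / X], [E → . X E], [E → . a a], [E → . a c], [E → X . E], [X → . / a], [X → . c / X], [X → . c E] }  — shift
  I4: { [E → a . a], [E → a . c] }  — shift
  I5: { [E → . / X], [E → . X E], [E → . a a], [E → . a c], [X → . / a], [X → . c / X], [X → . c E], [X → c . / X], [X → c . E] }  — shift
  I6: { [E → / . X], [X → . / a], [X → . c / X], [X → . c E], [X → / . a], [X → c / . X] }  — shift
  I7: { [X → c E .] }  — reduce
  I8: { [X → / . a] }  — shift
  I9: { [E → / X .], [X → c / X .] }  — 2 reduces
  I10: { [X → / a .] }  — reduce
  I11: { [E → a a .] }  — reduce
  I12: { [E → a c .] }  — reduce
  I13: { [E → X E .] }  — reduce
  I14: { [E → / X .] }  — reduce

I9 contains complete items [E → / X .], [X → c / X .] — reduce-reduce conflict.

Answer: Yes — I9: [E → / X .] vs [X → c / X .]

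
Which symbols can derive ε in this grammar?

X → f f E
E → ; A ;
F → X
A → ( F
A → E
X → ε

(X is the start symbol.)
{ 'F', 'X' }

A non-terminal is nullable if it can derive ε (the empty string): either it has an ε-production, or it has a production whose right-hand side consists entirely of nullable non-terminals.

ε-productions: X → ε
So X is immediately nullable.
F → X: every symbol on the right is nullable, so F is nullable too.
No further non-terminal can be added: every production for the remaining non-terminals contains a terminal or a non-nullable non-terminal.
Nullable = { 'F', 'X' }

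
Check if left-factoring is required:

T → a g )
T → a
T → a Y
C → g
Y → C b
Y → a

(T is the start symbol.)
Left-factoring is needed when two productions for the same non-terminal
share a common prefix on the right-hand side.

Productions for T:
  T → a g )
  T → a
  T → a Y
Productions for Y:
  Y → C b
  Y → a

Found common prefix 'a' in productions for T

Answer: Yes, T has productions with common prefix 'a'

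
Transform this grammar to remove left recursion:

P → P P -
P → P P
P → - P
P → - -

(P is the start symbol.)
P is directly left-recursive. The standard transformation for
  A → A α₁ | ... | A α_m | β₁ | ... | β_n
is
  A  → β₁ A' | ... | β_n A'
  A' → α₁ A' | ... | α_m A' | ε

P → - P becomes P → - P P'
P → - - becomes P → - - P'
P → P P - becomes P' → P - P'
P → P P becomes P' → P P'
Add P' → ε

Resulting grammar:
P → - P P'
P → - - P'
P' → P - P'
P' → P P'
P' → ε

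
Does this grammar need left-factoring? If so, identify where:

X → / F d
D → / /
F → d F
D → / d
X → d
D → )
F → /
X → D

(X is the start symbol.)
Left-factoring is needed when two productions for the same non-terminal
share a common prefix on the right-hand side.

Productions for X:
  X → / F d
  X → d
  X → D
Productions for D:
  D → / /
  D → / d
  D → )
Productions for F:
  F → d F
  F → /

Found common prefix '/' in productions for D

Answer: Yes, D has productions with common prefix '/'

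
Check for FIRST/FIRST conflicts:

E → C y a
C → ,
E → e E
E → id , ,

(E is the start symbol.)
No FIRST/FIRST conflicts.

A FIRST/FIRST conflict occurs when two productions N → α and N → β for the same non-terminal have FIRST(α) ∩ FIRST(β) ≠ ∅ (with ε ∈ FIRST of a nullable right-hand side, so two nullable alternatives also conflict).

FIRST sets of the non-terminals at (or reachable through a nullable prefix from) the front of some alternative:
  FIRST(C) = { ',' }

Productions for E:
  E → C y a: FIRST = { ',' }
  E → e E: FIRST = { 'e' }
  E → id , ,: FIRST = { 'id' }
C has only one production, so no FIRST/FIRST conflict is possible there.

All alternatives of each non-terminal have pairwise disjoint FIRST sets.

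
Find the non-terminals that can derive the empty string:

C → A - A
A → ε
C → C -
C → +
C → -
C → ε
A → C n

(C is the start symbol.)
{ 'A', 'C' }

ε-productions: A → ε, C → ε
So A, C are immediately nullable.
Every non-terminal is now nullable.
Nullable = { 'A', 'C' }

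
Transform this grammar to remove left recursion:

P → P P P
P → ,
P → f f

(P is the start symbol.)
P → , P'
P → f f P'
P' → P P P'
P' → ε

P is directly left-recursive. The standard transformation for
  A → A α₁ | ... | A α_m | β₁ | ... | β_n
is
  A  → β₁ A' | ... | β_n A'
  A' → α₁ A' | ... | α_m A' | ε

P → , becomes P → , P'
P → f f becomes P → f f P'
P → P P P becomes P' → P P P'
Add P' → ε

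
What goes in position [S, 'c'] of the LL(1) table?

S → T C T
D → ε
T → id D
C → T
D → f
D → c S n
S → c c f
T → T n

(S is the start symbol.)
To find M[S, 'c'], we find productions for S where 'c' is in the predict set (PREDICT(N → α) = (FIRST(α) \ {ε}) ∪ (FOLLOW(N) if α ⇒* ε)).

Relevant sets:
  FIRST(T) = { 'id' }

S → T C T: PREDICT = { 'id' }
S → c c f: PREDICT = { 'c' }
  'c' is in predict set, so this production goes in M[S, 'c']

M[S, 'c'] = S → c c f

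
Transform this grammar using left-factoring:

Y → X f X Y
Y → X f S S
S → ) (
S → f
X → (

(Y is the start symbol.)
Left-factoring transforms A → αβ₁ | αβ₂ into A → αA' and A' → β₁ | β₂
(α is the longest common prefix among the alternatives). Repeat until
no nonterminal has two alternatives with a common prefix.

Round 1: Y has alternatives sharing prefix 'X f'. Introduce Y': Y → X f Y'
  Add: Y' → X Y
  Add: Y' → S S

No remaining common prefixes — done.

Resulting grammar:
Y → X f Y'
Y' → X Y
Y' → S S
S → ) (
S → f
X → (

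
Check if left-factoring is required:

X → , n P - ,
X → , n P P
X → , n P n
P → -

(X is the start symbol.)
Yes, X has productions with common prefix ', n P'

Left-factoring is needed when two productions for the same non-terminal
share a common prefix on the right-hand side.

Productions for X:
  X → , n P - ,
  X → , n P P
  X → , n P n

Found common prefix ', n P' in productions for X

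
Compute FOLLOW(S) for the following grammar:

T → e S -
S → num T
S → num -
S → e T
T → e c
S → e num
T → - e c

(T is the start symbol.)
In T → e S -: S is followed by '-', add FIRST('-') \ {ε} = { '-' }

Taking the union: FOLLOW(S) = { '-' }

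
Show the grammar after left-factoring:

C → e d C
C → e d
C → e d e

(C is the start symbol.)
C → e d C'
C' → C
C' → ε
C' → e

Left-factoring transforms A → αβ₁ | αβ₂ into A → αA' and A' → β₁ | β₂
(α is the longest common prefix among the alternatives). Repeat until
no nonterminal has two alternatives with a common prefix.

Round 1: C has alternatives sharing prefix 'e d'. Introduce C': C → e d C'
  Add: C' → C
  Add: C' → ε
  Add: C' → e

No remaining common prefixes — done.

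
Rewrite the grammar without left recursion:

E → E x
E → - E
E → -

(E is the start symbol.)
E → - E E'
E → - E'
E' → x E'
E' → ε

E is directly left-recursive. The standard transformation for
  A → A α₁ | ... | A α_m | β₁ | ... | β_n
is
  A  → β₁ A' | ... | β_n A'
  A' → α₁ A' | ... | α_m A' | ε

E → - E becomes E → - E E'
E → - becomes E → - E'
E → E x becomes E' → x E'
Add E' → ε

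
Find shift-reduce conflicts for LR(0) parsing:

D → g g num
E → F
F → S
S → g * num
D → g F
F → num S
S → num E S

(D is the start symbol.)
No shift-reduce conflicts

A shift-reduce conflict occurs when an LR(0) state has both:
  - a complete (reduce) item [A → α .] (dot at the end), and
  - a shift item [B → β . c γ] (dot before a terminal).

Augment with D' → D and build the canonical LR(0) collection (I0 = CLOSURE({[D' → . D]}), then GOTO on every symbol after a dot until no new states appear). It has 16 states:
  I0: { [D → . g F], [D → . g g num], [D' → . D] }  — shift
  I1: { [D' → D .] }  — accept
  I2: { [D → g . F], [D → g . g num], [F → . S], [F → . num S], [S → . g * num], [S → . num E S] }  — shift
  I3: { [D → g F .] }  — reduce
  I4: { [F → S .] }  — reduce
  I5: { [D → g g . num], [S → g . * num] }  — shift
  I6: { [E → . F], [F → . S], [F → . num S], [F → num . S], [S → . g * num], [S → . num E S], [S → num . E S] }  — shift
  I7: { [S → . g * num], [S → . num E S], [S → num E . S] }  — shift
  I8: { [E → F .] }  — reduce
  I9: { [F → S .], [F → num S .] }  — 2 reduces
  I10: { [S → g . * num] }  — shift
  I11: { [S → g * . num] }  — shift
  I12: { [S → g * num .] }  — reduce
  I13: { [S → num E S .] }  — reduce
  I14: { [E → . F], [F → . S], [F → . num S], [S → . g * num], [S → . num E S], [S → num . E S] }  — shift
  I15: { [D → g g num .] }  — reduce

No state contains both a complete item and a shift item.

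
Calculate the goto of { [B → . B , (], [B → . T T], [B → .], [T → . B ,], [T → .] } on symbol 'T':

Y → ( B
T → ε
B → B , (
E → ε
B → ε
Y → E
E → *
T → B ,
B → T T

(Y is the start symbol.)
GOTO(I, 'T') = CLOSURE({ [A → αX.β] : [A → α.Xβ] ∈ I, X = 'T' })

Items with dot before 'T', with the dot advanced:
  [B → . T T] → [B → T . T]
Closure of the advanced items:
  [B → T . T] has the dot before T: add [T → .], [T → . B ,]
  [T → . B ,] has the dot before B: add [B → . B , (], [B → .], [B → . T T]

GOTO = { [B → . B , (], [B → . T T], [B → .], [B → T . T], [T → . B ,], [T → .] }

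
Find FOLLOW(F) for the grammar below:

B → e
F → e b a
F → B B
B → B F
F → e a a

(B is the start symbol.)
{ $, 'e' }

To compute FOLLOW(F), find every occurrence of F on a right-hand side N → α F β: add FIRST(β) \ {ε}, and if β is empty or nullable also add FOLLOW(N). Iterate to a fixed point.

In B → B F: F is at the end, add FOLLOW(B)

The FOLLOW sets referred to above (computed the same way, to a fixed point):
  FOLLOW(B) = { $, 'e' }

Taking the union: FOLLOW(F) = { $, 'e' }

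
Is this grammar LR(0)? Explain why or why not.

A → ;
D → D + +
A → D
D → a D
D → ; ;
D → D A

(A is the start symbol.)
No. Shift-reduce conflict between [A → ; .] and [D → ; . ;]

A grammar is LR(0) if no state in the canonical LR(0) collection has:
  - both a shift item (dot before a terminal) and a complete item (shift-reduce conflict), or
  - two or more complete items (reduce-reduce conflict; the accept item [A' → A .] counts as a complete item here).

Augment with A' → A and build the canonical LR(0) collection (I0 = CLOSURE({[A' → . A]}), then GOTO on every symbol after a dot until no new states appear). It has 11 states:
  I0: { [A → . ;], [A → . D], [A' → . A], [D → . ; ;], [D → . D + +], [D → . D A], [D → . a D] }  — shift
  I1: { [A → ; .], [D → ; . ;] }  — shift, reduce
  I2: { [A' → A .] }  — accept
  I3: { [A → . ;], [A → . D], [A → D .], [D → . ; ;], [D → . D + +], [D → . D A], [D → . a D], [D → D . + +], [D → D . A] }  — shift, reduce
  I4: { [D → . ; ;], [D → . D + +], [D → . D A], [D → . a D], [D → a . D] }  — shift
  I5: { [D → ; . ;] }  — shift
  I6: { [A → . ;], [A → . D], [D → . ; ;], [D → . D + +], [D → . D A], [D → . a D], [D → D . + +], [D → D . A], [D → a D .] }  — shift, reduce
  I7: { [D → D + . +] }  — shift
  I8: { [D → D A .] }  — reduce
  I9: { [D → D + + .] }  — reduce
  I10: { [D → ; ; .] }  — reduce

Conflict in state I1:
  Shift-reduce conflict between [A → ; .] and [D → ; . ;]
So the grammar is NOT LR(0).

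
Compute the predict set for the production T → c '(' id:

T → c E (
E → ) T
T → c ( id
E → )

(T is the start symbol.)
{ 'c' }

PREDICT(T → c '(' id) = (FIRST(RHS) \ {ε}) ∪ (FOLLOW(T) if ε ∈ FIRST(RHS), i.e. RHS ⇒* ε)
FIRST(c '(' id) = { 'c' }
ε ∉ FIRST(c '(' id), so FOLLOW(T) is not added.
PREDICT(T → c '(' id) = { 'c' }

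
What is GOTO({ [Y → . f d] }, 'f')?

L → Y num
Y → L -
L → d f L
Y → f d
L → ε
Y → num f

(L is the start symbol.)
{ [Y → f . d] }

GOTO(I, 'f') = CLOSURE({ [A → αX.β] : [A → α.Xβ] ∈ I, X = 'f' })

Items with dot before 'f', with the dot advanced:
  [Y → . f d] → [Y → f . d]
Closure adds nothing (no advanced item has the dot before a non-terminal).

GOTO = { [Y → f . d] }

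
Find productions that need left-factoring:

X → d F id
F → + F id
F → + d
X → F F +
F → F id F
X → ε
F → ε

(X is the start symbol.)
Yes, F has productions with common prefix '+'

Left-factoring is needed when two productions for the same non-terminal
share a common prefix on the right-hand side.

Productions for X:
  X → d F id
  X → F F +
  X → ε
Productions for F:
  F → + F id
  F → + d
  F → F id F
  F → ε

Found common prefix '+' in productions for F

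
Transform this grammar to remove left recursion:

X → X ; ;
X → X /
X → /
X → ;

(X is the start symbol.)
X is directly left-recursive. The standard transformation for
  A → A α₁ | ... | A α_m | β₁ | ... | β_n
is
  A  → β₁ A' | ... | β_n A'
  A' → α₁ A' | ... | α_m A' | ε

X → / becomes X → / X'
X → ; becomes X → ; X'
X → X ; ; becomes X' → ; ; X'
X → X / becomes X' → / X'
Add X' → ε

Resulting grammar:
X → / X'
X → ; X'
X' → ; ; X'
X' → / X'
X' → ε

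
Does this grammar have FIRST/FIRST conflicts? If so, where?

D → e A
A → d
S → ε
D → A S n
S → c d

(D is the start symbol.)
FIRST sets of the non-terminals at (or reachable through a nullable prefix from) the front of some alternative:
  FIRST(A) = { 'd' }

Productions for D:
  D → e A: FIRST = { 'e' }
  D → A S n: FIRST = { 'd' }
Productions for S:
  S → ε: FIRST = { ε }
  S → c d: FIRST = { 'c' }
A has only one production, so no FIRST/FIRST conflict is possible there.

All alternatives of each non-terminal have pairwise disjoint FIRST sets.

Answer: No FIRST/FIRST conflicts.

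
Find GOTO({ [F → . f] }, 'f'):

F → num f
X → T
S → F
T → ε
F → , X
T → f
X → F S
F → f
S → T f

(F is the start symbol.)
{ [F → f .] }

GOTO(I, 'f') = CLOSURE({ [A → αX.β] : [A → α.Xβ] ∈ I, X = 'f' })

Items with dot before 'f', with the dot advanced:
  [F → . f] → [F → f .]
Closure adds nothing (no advanced item has the dot before a non-terminal).

GOTO = { [F → f .] }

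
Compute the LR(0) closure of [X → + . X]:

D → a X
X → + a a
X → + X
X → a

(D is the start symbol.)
{ [X → + . X], [X → . + X], [X → . + a a], [X → . a] }

Start with: [X → + . X]
  [X → + . X] has the dot before X: add [X → . + a a], [X → . + X], [X → . a]
No further items can be added.

CLOSURE = { [X → + . X], [X → . + X], [X → . + a a], [X → . a] }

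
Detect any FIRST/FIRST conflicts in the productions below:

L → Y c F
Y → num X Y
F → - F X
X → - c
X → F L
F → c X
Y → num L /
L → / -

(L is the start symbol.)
Yes. Y → num X Y / Y → num L '/' on { 'num' }; X → '-' c / X → F L on { '-' }

FIRST sets of the non-terminals at (or reachable through a nullable prefix from) the front of some alternative:
  FIRST(Y) = { 'num' }
  FIRST(F) = { '-', 'c' }

Productions for L:
  L → Y c F: FIRST = { 'num' }
  L → / -: FIRST = { '/' }
Productions for Y:
  Y → num X Y: FIRST = { 'num' }
  Y → num L /: FIRST = { 'num' }
Productions for F:
  F → - F X: FIRST = { '-' }
  F → c X: FIRST = { 'c' }
Productions for X:
  X → - c: FIRST = { '-' }
  X → F L: FIRST = { '-', 'c' }

Conflict for Y: Y → num X Y and Y → num L /
  Overlap: { 'num' }
Conflict for X: X → - c and X → F L
  Overlap: { '-' }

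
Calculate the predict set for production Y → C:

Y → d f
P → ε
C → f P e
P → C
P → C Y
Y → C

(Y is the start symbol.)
PREDICT(Y → C) = (FIRST(RHS) \ {ε}) ∪ (FOLLOW(Y) if ε ∈ FIRST(RHS), i.e. RHS ⇒* ε)
FIRST(C) = { 'f' }
FIRST(C) = { 'f' }
ε ∉ FIRST(C), so FOLLOW(Y) is not added.
PREDICT(Y → C) = { 'f' }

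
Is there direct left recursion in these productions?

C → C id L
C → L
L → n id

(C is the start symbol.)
Yes, C is left-recursive

C → C id L: LEFT RECURSIVE (starts with C)
C → L: starts with L
L → n id: starts with n

The grammar has direct left recursion on: C.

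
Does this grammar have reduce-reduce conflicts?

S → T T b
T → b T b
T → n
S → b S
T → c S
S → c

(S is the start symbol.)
A reduce-reduce conflict occurs when an LR(0) state has two complete items [A → α .] and [B → β .] — both call for a reduction, and with no lookahead the parser cannot choose between them.

Augment with S' → S and build the canonical LR(0) collection (I0 = CLOSURE({[S' → . S]}), then GOTO on every symbol after a dot until no new states appear). It has 16 states:
  I0: { [S → . T T b], [S → . b S], [S → . c], [S' → . S], [T → . b T b], [T → . c S], [T → . n] }  — shift
  I1: { [S' → S .] }  — accept
  I2: { [S → T . T b], [T → . b T b], [T → . c S], [T → . n] }  — shift
  I3: { [S → . T T b], [S → . b S], [S → . c], [S → b . S], [T → . b T b], [T → . c S], [T → . n], [T → b . T b] }  — shift
  I4: { [S → . T T b], [S → . b S], [S → . c], [S → c .], [T → . b T b], [T → . c S], [T → . n], [T → c . S] }  — shift, reduce
  I5: { [T → n .] }  — reduce
  I6: { [T → c S .] }  — reduce
  I7: { [S → b S .] }  — reduce
  I8: { [S → T . T b], [T → . b T b], [T → . c S], [T → . n], [T → b T . b] }  — shift
  I9: { [S → T T . b] }  — shift
  I10: { [T → . b T b], [T → . c S], [T → . n], [T → b . T b], [T → b T b .] }  — shift, reduce
  I11: { [S → . T T b], [S → . b S], [S → . c], [T → . b T b], [T → . c S], [T → . n], [T → c . S] }  — shift
  I12: { [T → b T . b] }  — shift
  I13: { [T → . b T b], [T → . c S], [T → . n], [T → b . T b] }  — shift
  I14: { [T → b T b .] }  — reduce
  I15: { [S → T T b .] }  — reduce

No state contains more than one complete item.

Answer: No reduce-reduce conflicts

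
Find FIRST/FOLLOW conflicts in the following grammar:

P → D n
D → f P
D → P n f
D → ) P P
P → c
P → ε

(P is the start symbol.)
Yes. P → D n with FOLLOW(P) on { ')', 'c', 'f', 'n' }; P → c with FOLLOW(P) on { 'c' }

Nullable non-terminals: P.
FIRST sets used below: FIRST(D) = { ')', 'c', 'f', 'n' }

P: nullable alternative(s) P → ε; FOLLOW(P) = { $, ')', 'c', 'f', 'n' }
  P → D n: FIRST \ {ε} = { ')', 'c', 'f', 'n' } — overlaps FOLLOW(P) on { ')', 'c', 'f', 'n' }: CONFLICT
  P → c: FIRST \ {ε} = { 'c' } — overlaps FOLLOW(P) on { 'c' }: CONFLICT
  P → ε: FIRST \ {ε} = { } — this is the only nullable alternative, skip

D has no nullable alternative, so no FIRST/FOLLOW check is needed there.

So the grammar has 2 FIRST/FOLLOW conflicts (marked CONFLICT above).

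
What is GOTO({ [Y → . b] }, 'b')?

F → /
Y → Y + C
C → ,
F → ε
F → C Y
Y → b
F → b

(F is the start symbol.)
{ [Y → b .] }

GOTO(I, 'b') = CLOSURE({ [A → αX.β] : [A → α.Xβ] ∈ I, X = 'b' })

Items with dot before 'b', with the dot advanced:
  [Y → . b] → [Y → b .]
Closure adds nothing (no advanced item has the dot before a non-terminal).

GOTO = { [Y → b .] }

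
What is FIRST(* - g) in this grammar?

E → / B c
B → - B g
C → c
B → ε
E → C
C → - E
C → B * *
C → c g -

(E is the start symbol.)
{ '*' }

To compute FIRST(* - g), process the symbols left to right:
Symbol * is a terminal. Add '*' and stop.
FIRST(* - g) = { '*' }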